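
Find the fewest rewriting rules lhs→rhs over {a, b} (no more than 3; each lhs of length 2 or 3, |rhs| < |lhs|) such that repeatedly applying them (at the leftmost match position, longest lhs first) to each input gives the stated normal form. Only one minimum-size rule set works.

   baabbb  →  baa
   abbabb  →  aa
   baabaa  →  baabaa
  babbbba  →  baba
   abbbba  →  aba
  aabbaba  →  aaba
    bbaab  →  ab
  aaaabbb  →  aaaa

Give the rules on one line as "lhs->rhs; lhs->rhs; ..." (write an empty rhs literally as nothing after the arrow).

bb->a; bba->; bbb->

  | baabbb => baa
  | abbabb => abb => aa
  | baabaa
  | babbbba => baba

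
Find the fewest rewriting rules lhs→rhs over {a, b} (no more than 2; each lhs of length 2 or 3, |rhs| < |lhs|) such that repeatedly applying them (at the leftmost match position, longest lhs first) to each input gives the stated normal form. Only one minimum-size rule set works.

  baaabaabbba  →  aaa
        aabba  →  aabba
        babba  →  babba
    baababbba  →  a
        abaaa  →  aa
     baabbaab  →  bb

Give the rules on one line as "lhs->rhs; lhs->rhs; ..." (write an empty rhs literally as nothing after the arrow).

  | baaabaabbba => abaabbba => abbba => aaa
  | aabba
  | babba
  | baababbba => babbba => baaa => a

baa->; bbb->a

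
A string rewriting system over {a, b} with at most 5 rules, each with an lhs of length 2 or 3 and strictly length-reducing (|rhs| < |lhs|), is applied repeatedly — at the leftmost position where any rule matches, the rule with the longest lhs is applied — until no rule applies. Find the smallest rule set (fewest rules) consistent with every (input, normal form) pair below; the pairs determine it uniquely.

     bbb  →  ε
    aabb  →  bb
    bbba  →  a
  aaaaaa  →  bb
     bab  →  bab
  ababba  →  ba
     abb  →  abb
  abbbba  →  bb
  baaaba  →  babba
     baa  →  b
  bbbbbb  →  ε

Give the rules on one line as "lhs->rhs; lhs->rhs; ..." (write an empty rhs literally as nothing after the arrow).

  | bbb => ε
  | aabb => bb
  | bbba => a
  | aaaaaa => abaaa => bbaa => bb

aa->; aaa->ab; aba->bb; bbb->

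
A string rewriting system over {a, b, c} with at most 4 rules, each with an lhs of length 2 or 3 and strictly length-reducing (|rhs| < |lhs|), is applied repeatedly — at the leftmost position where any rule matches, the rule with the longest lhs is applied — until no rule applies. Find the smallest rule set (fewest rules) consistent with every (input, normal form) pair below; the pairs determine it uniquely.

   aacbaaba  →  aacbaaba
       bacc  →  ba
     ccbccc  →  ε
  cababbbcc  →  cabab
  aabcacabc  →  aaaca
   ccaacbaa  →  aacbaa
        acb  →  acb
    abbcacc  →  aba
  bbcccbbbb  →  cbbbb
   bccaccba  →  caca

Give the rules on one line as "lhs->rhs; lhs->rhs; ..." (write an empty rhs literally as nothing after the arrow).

  | aacbaaba
  | bacc => ba
  | ccbccc => cccc => cc => ε
  | cababbbcc => cababbc => cabab

bc->; cc->; ccb->c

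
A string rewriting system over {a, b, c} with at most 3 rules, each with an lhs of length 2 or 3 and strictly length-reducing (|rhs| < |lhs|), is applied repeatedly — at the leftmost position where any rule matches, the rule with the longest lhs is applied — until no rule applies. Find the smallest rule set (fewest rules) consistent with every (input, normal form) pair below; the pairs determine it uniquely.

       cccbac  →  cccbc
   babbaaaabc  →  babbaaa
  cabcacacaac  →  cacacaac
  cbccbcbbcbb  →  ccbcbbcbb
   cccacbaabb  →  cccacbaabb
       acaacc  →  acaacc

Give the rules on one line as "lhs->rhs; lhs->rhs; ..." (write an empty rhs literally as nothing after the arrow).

  | cccbac => cccbc
  | babbaaaabc => babbaaa
  | cabcacacaac => cacacaac
  | cbccbcbbcbb => ccbcbbcbb

abc->; bac->bc; bcc->c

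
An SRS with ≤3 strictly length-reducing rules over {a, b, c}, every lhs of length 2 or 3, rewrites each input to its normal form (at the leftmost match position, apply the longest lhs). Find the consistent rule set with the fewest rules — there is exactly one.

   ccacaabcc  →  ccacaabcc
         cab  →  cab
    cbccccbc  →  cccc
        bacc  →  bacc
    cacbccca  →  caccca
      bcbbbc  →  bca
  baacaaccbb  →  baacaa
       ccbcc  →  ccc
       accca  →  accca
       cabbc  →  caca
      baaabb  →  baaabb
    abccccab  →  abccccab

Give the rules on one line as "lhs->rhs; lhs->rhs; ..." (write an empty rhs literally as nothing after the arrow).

bbc->ca; cb->

  | ccacaabcc
  | cab
  | cbccccbc => ccccbc => cccc
  | bacc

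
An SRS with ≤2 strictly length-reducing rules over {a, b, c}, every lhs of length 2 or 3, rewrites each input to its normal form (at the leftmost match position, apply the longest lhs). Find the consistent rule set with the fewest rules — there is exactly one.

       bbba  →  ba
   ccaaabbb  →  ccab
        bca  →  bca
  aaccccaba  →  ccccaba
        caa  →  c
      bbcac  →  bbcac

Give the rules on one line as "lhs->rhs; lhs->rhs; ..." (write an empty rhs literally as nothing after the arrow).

aa->; bbb->b

  | bbba => ba
  | ccaaabbb => ccabbb => ccab
  | bca
  | aaccccaba => ccccaba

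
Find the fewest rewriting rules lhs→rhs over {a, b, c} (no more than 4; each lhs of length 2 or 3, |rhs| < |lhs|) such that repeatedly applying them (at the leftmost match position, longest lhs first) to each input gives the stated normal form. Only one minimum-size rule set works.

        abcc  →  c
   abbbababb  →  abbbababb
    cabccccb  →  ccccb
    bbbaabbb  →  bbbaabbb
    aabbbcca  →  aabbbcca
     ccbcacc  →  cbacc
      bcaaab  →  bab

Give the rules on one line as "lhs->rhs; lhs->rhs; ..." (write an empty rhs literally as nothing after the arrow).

  | abcc => c
  | abbbababb
  | cabccccb => ccccb
  | bbbaabbb

abc->; caa->; cbc->b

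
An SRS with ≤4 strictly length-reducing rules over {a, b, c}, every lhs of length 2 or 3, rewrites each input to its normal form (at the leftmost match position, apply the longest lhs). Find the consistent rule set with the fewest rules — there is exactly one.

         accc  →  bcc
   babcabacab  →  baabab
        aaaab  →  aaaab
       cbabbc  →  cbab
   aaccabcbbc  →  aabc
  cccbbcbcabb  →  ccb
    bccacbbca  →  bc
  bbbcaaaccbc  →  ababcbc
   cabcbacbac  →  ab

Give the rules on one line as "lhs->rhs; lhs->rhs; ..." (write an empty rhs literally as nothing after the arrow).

ac->b; bb->a; ca->

  | accc => bcc
  | babcabacab => babbacab => baaacab => baabab
  | aaaab
  | cbabbc => cbaac => cbab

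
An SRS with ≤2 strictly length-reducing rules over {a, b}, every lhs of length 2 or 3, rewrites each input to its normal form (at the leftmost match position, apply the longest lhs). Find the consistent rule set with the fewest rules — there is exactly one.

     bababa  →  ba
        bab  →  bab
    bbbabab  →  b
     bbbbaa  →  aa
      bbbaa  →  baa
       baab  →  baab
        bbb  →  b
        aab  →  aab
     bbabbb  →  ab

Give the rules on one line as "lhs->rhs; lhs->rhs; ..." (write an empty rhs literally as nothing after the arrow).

  | bababa => bbba => ba
  | bab
  | bbbabab => babab => bbb => b
  | bbbbaa => bbaa => aa

aba->b; bb->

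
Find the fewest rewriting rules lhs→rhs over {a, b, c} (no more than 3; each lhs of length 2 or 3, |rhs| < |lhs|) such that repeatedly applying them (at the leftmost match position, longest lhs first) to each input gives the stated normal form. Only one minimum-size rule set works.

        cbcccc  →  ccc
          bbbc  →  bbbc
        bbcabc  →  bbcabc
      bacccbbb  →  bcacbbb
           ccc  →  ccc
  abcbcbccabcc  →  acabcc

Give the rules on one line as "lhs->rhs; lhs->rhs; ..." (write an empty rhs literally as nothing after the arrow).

acc->ca; bcb->; cbc->

  | cbcccc => ccc
  | bbbc
  | bbcabc
  | bacccbbb => bcacbbb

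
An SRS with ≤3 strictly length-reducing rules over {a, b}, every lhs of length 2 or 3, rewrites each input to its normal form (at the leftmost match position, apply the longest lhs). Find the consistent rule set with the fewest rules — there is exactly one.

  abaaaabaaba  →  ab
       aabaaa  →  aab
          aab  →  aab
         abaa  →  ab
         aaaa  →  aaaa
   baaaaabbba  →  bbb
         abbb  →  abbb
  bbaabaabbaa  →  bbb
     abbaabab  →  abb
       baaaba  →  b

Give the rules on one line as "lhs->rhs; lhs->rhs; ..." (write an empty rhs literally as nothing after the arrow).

  | abaaaabaaba => abaaabaaba => abaabaaba => ababaaba => abaaba => ababa => aba => ab
  | aabaaa => aabaa => aaba => aab
  | aab
  | abaa => aba => ab

ba->b; bab->b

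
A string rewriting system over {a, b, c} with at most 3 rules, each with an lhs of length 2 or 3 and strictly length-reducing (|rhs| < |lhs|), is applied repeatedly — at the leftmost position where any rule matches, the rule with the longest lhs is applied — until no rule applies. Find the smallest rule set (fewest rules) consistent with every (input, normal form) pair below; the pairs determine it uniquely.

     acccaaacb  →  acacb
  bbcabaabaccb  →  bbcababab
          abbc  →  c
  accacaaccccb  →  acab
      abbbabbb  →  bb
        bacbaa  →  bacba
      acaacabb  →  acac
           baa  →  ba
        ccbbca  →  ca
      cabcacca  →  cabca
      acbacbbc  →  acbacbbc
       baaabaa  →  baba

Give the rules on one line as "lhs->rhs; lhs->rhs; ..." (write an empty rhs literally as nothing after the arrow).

aa->a; abb->; cc->a

  | acccaaacb => aacaaacb => acaaacb => acaacb => acacb
  | bbcabaabaccb => bbcababaccb => bbcababaab => bbcababab
  | abbc => c
  | accacaaccccb => aaacaaccccb => aacaaccccb => acaaccccb => acaccccb => acaaccb => acaccb => acaab => acab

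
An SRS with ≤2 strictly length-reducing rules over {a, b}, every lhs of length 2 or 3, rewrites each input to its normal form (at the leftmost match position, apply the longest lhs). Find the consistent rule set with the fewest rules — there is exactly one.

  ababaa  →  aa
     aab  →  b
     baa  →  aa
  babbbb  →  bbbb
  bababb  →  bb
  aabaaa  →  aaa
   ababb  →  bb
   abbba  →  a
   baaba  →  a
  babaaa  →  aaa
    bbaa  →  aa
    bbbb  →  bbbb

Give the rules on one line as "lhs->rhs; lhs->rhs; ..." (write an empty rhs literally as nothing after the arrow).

  | ababaa => babaa => abaa => baa => aa
  | aab => ab => b
  | baa => aa
  | babbbb => abbbb => bbbb

ab->b; ba->a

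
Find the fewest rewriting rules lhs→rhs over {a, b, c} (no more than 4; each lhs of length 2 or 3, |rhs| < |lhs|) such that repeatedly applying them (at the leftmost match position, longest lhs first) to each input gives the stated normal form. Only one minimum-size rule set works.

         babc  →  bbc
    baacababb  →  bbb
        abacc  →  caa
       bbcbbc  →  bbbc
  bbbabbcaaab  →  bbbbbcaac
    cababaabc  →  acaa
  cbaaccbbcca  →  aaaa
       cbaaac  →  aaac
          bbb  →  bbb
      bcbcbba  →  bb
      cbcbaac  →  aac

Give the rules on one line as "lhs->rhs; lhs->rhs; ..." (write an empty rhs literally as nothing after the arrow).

  | babc => bbc
  | baacababb => bacababb => bcababb => bccabb => baabb => babb => bbb
  | abacc => cacc => caa
  | bbcbbc => bbbc

ab->c; ba->b; cb->; cc->a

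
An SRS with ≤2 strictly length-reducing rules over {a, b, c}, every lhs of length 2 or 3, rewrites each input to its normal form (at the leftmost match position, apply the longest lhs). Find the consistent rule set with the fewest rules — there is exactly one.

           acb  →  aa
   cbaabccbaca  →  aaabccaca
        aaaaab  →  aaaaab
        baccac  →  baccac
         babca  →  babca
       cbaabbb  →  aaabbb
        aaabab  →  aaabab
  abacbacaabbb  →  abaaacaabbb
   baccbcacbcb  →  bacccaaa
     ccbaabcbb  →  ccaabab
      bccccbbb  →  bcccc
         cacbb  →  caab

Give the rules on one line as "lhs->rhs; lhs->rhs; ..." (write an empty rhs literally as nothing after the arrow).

  | acb => aa
  | cbaabccbaca => aaabccbaca => aaabccaca
  | aaaaab
  | baccac

cb->a; ccb->cc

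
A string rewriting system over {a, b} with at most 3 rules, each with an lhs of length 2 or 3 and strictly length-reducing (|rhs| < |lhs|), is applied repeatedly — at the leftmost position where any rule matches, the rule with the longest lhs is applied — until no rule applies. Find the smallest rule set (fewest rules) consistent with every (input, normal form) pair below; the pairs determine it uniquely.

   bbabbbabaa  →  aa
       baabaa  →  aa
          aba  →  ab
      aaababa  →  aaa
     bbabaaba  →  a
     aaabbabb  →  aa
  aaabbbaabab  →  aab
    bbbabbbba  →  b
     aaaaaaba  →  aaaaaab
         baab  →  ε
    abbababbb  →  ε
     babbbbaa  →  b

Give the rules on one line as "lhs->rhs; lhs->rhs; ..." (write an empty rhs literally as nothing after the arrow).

  | bbabbbabaa => abbbabaa => babaa => bbaa => aa
  | baabaa => babaa => bbaa => aa
  | aba => ab
  | aaababa => aaabba => aaa

abb->; ba->b; bb->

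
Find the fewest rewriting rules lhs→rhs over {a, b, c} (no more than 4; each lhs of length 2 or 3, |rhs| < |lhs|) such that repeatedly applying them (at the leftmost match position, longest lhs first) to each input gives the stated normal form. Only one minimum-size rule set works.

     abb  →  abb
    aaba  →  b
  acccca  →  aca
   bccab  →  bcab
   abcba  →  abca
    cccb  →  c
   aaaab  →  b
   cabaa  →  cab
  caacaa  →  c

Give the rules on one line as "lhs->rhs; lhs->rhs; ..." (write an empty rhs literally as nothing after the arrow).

  | abb
  | aaba => ba => b
  | acccca => accca => acca => aca
  | bccab => bcab

aa->; ba->b; cb->c; cc->c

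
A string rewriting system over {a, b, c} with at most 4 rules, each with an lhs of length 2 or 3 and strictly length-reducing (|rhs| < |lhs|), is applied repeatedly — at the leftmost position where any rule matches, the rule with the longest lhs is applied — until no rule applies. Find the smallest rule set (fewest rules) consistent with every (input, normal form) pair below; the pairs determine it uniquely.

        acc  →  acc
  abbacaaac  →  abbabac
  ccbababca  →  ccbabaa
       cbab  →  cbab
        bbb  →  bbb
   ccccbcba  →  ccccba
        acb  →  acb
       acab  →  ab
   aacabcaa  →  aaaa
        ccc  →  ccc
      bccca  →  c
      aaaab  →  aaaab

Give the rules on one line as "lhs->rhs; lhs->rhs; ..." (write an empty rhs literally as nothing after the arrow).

  | acc
  | abbacaaac => abbabac
  | ccbababca => ccbabaa
  | cbab

bc->; ca->; caa->b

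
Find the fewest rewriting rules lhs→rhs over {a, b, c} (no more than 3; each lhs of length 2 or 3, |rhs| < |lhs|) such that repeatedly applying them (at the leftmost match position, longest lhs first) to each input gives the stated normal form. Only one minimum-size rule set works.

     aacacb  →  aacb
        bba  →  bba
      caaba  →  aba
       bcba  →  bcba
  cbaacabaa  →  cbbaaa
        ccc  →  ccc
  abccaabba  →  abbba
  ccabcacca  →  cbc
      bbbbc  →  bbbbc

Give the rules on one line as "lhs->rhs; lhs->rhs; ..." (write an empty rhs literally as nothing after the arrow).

aab->ba; ca->

  | aacacb => aacb
  | bba
  | caaba => aba
  | bcba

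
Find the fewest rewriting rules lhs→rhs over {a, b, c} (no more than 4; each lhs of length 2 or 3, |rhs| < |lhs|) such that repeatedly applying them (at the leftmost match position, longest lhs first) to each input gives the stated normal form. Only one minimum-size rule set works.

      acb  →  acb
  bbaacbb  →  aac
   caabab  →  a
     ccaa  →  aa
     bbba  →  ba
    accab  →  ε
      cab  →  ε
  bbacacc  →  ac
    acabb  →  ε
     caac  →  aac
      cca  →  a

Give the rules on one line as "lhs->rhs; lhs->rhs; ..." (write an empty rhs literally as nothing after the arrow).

ab->; acc->c; bb->; ca->a

  | acb
  | bbaacbb => aacbb => aac
  | caabab => aabab => aab => a
  | ccaa => caa => aa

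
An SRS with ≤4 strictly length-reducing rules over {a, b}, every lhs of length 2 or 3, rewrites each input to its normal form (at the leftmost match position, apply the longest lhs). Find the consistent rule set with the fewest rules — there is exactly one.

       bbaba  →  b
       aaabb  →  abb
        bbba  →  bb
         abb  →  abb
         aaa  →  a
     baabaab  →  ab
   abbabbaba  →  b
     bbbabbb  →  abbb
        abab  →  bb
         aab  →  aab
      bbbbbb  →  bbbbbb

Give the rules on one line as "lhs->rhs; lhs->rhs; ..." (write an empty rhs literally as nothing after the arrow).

aaa->a; aba->b; ba->; bab->ab

  | bbaba => baba => aba => b
  | aaabb => abb
  | bbba => bb
  | abb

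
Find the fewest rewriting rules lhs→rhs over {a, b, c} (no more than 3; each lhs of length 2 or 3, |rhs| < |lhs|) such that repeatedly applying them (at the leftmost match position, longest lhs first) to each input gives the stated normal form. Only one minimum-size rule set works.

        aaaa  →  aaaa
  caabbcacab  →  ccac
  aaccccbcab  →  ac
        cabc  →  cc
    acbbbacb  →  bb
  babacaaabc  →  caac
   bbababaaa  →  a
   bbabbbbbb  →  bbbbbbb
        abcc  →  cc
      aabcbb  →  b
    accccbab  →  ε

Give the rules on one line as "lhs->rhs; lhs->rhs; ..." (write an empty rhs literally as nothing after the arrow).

  | aaaa
  | caabbcacab => cabcacab => ccacab => ccac
  | aaccccbcab => aacccbcab => aaccbcab => aacbcab => aabcab => acab => ac
  | cabc => cc

ab->; ba->; cb->b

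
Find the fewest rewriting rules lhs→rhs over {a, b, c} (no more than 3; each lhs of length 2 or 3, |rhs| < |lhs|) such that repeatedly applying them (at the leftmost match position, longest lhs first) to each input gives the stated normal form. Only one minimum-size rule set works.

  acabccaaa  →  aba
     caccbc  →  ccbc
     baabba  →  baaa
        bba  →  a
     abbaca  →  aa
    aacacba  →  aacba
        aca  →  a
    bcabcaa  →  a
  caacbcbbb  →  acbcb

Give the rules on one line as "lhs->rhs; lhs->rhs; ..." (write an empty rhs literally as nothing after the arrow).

  | acabccaaa => abccaaa => abcaa => aba
  | caccbc => ccbc
  | baabba => baaa
  | bba => a

bb->; ca->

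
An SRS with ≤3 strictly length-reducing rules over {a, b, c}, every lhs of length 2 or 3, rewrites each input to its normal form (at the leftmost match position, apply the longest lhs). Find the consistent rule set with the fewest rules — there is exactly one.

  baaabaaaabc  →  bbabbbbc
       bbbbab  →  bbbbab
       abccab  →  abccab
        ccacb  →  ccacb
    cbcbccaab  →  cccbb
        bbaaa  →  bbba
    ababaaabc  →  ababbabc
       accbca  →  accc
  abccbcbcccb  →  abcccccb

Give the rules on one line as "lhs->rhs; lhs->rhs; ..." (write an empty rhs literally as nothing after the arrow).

  | baaabaaaabc => bbabaaaabc => bbabbaabc => bbabbbbc
  | bbbbab
  | abccab
  | ccacb

aa->b; bca->c; bcb->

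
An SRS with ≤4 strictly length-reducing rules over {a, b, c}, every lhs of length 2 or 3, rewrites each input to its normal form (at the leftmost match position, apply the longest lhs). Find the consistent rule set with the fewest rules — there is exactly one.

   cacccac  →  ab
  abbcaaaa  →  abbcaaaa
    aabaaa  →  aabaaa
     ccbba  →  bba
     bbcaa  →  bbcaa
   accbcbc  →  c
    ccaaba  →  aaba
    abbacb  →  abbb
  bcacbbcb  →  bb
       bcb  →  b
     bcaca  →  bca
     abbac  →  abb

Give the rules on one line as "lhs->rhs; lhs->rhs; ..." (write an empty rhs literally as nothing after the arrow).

  | cacccac => cccac => abac => ab
  | abbcaaaa
  | aabaaa
  | ccbba => bba

ac->; cb->; cc->; ccc->ab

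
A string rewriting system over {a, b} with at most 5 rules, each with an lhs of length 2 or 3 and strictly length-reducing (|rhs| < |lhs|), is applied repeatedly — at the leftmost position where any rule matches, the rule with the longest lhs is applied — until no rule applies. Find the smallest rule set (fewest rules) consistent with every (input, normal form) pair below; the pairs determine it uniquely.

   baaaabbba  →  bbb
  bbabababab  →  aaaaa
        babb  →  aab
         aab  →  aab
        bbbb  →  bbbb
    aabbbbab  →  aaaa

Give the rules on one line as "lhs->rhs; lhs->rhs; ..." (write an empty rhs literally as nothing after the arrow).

abb->ab; ba->; baa->b; bab->aa

  | baaaabbba => baabbba => bbbba => bbb
  | bbabababab => baaababab => bababab => aaabab => aaaaa
  | babb => aab
  | aab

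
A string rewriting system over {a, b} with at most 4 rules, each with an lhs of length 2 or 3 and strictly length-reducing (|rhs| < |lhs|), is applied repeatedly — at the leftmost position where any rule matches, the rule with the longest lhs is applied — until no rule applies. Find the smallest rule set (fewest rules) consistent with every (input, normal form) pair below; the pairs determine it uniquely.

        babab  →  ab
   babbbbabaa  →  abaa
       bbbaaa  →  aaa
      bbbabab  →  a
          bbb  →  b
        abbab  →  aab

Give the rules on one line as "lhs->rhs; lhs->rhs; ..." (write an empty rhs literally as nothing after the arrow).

bab->; bb->b; bba->a

  | babab => ab
  | babbbbabaa => bbbabaa => bbabaa => abaa
  | bbbaaa => bbaaa => aaa
  | bbbabab => bbabab => abab => a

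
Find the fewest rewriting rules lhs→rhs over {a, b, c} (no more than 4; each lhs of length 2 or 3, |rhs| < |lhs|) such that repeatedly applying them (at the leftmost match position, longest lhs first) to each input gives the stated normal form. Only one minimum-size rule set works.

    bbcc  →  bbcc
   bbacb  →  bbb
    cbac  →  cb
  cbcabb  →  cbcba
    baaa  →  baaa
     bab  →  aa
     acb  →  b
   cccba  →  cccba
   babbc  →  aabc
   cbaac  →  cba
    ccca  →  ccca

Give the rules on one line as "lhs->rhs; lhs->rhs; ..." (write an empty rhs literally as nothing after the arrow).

  | bbcc
  | bbacb => bbb
  | cbac => cb
  | cbcabb => cbcba

abb->ba; ac->; bab->aa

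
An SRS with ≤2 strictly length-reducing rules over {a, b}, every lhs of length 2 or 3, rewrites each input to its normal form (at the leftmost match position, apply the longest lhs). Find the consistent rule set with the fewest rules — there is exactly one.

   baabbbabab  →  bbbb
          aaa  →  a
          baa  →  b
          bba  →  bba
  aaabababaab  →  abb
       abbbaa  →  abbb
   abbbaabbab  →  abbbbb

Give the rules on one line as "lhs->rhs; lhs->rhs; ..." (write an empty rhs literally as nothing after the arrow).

aa->; bab->b

  | baabbbabab => bbbbabab => bbbbab => bbbb
  | aaa => a
  | baa => b
  | bba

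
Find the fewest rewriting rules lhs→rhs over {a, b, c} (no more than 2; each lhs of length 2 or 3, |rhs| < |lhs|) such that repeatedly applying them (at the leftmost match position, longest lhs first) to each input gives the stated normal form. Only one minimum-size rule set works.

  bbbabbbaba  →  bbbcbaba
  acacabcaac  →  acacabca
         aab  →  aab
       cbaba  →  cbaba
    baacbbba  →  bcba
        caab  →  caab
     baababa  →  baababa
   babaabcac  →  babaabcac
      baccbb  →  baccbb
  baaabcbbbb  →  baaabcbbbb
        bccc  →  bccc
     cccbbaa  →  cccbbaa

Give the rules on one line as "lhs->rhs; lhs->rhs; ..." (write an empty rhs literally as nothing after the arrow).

  | bbbabbbaba => bbbcbaba
  | acacabcaac => acacabca
  | aab
  | cbaba

aac->a; abb->c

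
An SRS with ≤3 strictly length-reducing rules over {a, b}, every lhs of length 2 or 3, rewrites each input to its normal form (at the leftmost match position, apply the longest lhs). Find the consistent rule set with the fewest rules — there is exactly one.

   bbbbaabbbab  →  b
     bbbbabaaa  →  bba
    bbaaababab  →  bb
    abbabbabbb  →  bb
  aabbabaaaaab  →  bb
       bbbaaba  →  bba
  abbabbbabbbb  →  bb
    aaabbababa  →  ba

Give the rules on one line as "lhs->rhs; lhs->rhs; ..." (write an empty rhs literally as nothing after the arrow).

  | bbbbaabbbab => bbaabbbab => bbbbbab => bbbab => bab => b
  | bbbbabaaa => bbabaaa => bbaaa => bba
  | bbaaababab => bbababab => bbabab => bbab => bb
  | abbabbabbb => babbabbb => bbabbb => bbbb => bb

aa->; ab->; bbb->b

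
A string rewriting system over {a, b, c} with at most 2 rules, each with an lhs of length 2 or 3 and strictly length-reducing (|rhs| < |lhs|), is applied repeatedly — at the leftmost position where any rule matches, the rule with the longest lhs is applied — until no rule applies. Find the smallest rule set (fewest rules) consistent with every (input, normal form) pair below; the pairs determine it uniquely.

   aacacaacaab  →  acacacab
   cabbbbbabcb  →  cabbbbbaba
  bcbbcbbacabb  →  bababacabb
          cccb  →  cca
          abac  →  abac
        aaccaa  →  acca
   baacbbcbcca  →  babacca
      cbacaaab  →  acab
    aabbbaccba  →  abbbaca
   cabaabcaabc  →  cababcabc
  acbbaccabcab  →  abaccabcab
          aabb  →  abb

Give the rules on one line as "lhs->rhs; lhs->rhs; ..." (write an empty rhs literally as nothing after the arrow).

aa->a; cb->a

  | aacacaacaab => acacaacaab => acacacaab => acacacab
  | cabbbbbabcb => cabbbbbaba
  | bcbbcbbacabb => babcbbacabb => bababacabb
  | cccb => cca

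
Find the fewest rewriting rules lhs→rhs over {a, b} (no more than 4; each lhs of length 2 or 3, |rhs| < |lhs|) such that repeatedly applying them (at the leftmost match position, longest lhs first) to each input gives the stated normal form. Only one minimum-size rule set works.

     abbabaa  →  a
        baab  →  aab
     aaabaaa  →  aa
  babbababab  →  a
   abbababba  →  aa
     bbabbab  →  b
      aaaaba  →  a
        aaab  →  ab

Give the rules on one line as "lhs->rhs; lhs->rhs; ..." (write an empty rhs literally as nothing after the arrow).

aaa->a; ba->a; bab->

  | abbabaa => abaa => aaa => a
  | baab => aab
  | aaabaaa => abaaa => aaaa => aa
  | babbababab => bababab => abab => a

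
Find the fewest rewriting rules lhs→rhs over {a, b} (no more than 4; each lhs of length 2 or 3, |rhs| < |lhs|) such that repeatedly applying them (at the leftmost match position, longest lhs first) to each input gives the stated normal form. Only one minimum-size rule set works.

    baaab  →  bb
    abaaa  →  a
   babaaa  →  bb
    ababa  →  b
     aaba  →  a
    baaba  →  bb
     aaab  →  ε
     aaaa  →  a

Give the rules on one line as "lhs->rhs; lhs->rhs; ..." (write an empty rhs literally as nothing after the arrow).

aa->a; aab->; aba->; ba->b

  | baaab => baab => bab => bb
  | abaaa => aa => a
  | babaaa => bbaaa => bbaa => bba => bb
  | ababa => ba => b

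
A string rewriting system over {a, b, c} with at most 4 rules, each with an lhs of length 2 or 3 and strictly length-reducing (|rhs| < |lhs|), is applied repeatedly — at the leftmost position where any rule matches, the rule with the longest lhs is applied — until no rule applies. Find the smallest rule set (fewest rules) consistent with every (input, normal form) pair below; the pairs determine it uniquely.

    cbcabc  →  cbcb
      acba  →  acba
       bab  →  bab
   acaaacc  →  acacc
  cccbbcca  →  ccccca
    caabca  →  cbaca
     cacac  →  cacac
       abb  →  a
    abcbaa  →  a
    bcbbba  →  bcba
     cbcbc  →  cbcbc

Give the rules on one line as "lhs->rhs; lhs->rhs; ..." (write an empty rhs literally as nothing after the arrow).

aa->a; aab->ba; abc->b; bb->

  | cbcabc => cbcb
  | acba
  | bab
  | acaaacc => acaacc => acacc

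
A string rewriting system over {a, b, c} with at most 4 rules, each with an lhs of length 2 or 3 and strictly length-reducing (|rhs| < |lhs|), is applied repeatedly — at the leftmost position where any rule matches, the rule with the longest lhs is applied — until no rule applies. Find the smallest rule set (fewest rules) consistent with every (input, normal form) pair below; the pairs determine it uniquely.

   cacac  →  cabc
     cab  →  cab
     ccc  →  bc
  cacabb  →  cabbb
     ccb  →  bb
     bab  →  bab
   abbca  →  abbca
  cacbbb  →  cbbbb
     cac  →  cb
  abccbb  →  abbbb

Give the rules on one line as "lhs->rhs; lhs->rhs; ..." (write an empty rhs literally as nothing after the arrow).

  | cacac => cabc
  | cab
  | ccc => bc
  | cacabb => cabbb

ac->b; aca->ab; cc->b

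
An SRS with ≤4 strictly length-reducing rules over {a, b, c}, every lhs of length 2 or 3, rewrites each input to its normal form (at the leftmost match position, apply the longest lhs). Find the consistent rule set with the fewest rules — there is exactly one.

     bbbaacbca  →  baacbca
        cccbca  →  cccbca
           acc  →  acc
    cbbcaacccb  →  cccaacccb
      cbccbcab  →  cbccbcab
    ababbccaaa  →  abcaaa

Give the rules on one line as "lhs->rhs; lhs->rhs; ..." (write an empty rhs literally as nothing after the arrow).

bac->b; bb->; cbb->cc

  | bbbaacbca => baacbca
  | cccbca
  | acc
  | cbbcaacccb => cccaacccb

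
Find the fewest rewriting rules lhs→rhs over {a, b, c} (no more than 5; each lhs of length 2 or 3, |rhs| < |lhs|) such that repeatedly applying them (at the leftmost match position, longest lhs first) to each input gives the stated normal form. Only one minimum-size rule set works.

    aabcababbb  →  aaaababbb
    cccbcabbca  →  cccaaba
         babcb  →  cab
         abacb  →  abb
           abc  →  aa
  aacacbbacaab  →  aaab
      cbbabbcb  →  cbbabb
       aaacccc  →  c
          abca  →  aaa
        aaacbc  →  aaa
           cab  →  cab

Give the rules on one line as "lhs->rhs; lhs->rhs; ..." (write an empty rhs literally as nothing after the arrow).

ac->; baa->ca; bbc->b; bc->a

  | aabcababbb => aaaababbb
  | cccbcabbca => cccaabbca => cccaaba
  | babcb => baab => cab
  | abacb => abb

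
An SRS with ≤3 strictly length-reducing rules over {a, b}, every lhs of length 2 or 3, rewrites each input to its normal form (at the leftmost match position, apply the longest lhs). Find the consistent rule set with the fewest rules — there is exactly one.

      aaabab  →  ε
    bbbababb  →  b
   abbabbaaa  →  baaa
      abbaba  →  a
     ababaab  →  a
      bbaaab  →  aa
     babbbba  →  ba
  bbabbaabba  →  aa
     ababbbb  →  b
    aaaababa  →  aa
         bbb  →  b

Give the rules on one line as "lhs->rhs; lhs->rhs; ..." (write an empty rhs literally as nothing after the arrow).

aab->; ab->b; bb->a

  | aaabab => aab => ε
  | bbbababb => abababb => bababb => bbabb => aabb => b
  | abbabbaaa => bbabbaaa => aabbaaa => baaa
  | abbaba => bbaba => aaba => a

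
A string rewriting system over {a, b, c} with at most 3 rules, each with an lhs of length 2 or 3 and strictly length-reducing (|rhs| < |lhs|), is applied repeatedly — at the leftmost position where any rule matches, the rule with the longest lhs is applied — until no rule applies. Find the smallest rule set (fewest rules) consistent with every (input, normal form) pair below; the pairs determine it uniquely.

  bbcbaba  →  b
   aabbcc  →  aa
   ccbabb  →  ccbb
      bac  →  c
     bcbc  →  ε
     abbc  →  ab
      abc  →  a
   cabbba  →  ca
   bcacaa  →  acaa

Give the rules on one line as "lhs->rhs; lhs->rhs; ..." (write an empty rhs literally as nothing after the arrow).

ba->; bbb->b; bc->

  | bbcbaba => bbaba => bba => b
  | aabbcc => aabc => aa
  | ccbabb => ccbb
  | bac => c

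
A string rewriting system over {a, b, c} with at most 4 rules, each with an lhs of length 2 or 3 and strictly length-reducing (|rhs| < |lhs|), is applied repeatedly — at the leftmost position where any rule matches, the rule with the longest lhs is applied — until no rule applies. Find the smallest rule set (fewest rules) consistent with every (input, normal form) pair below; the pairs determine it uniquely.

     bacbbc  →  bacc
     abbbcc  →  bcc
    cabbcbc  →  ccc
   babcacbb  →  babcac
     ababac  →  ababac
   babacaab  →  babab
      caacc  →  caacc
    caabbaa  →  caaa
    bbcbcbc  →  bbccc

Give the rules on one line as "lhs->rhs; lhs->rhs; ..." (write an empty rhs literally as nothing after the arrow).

  | bacbbc => bacbc => bacc
  | abbbcc => bcc
  | cabbcbc => ccbc => ccc
  | babcacbb => babcacb => babcac

abb->; aca->; cb->c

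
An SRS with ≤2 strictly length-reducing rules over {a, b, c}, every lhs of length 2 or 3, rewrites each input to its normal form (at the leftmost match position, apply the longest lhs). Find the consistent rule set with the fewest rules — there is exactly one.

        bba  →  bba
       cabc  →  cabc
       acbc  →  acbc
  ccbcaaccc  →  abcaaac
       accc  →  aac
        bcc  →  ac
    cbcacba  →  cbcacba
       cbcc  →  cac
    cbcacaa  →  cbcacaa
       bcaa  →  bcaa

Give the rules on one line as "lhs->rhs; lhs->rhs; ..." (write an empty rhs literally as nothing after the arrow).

  | bba
  | cabc
  | acbc
  | ccbcaaccc => abcaaccc => abcaaac

bcc->ac; cc->a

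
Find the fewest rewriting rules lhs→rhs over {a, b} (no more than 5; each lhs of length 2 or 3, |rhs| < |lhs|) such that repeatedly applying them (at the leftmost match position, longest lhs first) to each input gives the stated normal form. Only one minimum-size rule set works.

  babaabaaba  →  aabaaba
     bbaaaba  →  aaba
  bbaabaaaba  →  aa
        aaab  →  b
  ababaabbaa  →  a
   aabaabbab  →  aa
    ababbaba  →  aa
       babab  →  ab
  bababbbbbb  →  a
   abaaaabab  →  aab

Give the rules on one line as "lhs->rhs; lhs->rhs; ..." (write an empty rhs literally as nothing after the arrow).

aaa->; abb->a; bab->; bba->

  | babaabaaba => aabaaba
  | bbaaaba => aaba
  | bbaabaaaba => abaaaba => abba => aa
  | aaab => b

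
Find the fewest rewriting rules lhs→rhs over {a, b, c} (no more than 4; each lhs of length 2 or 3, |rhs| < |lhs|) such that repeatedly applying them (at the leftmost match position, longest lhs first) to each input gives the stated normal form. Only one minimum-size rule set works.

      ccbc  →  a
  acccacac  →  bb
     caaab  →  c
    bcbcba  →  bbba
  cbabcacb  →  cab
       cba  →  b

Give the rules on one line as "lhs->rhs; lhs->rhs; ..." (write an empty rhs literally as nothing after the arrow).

  | ccbc => cac => cb => a
  | acccacac => bccacac => bccbac => bcaac => bcbc => bac => bb
  | caaab => cbab => aab => c
  | bcbcba => bacba => bbba

aa->b; aab->c; ac->b; cb->a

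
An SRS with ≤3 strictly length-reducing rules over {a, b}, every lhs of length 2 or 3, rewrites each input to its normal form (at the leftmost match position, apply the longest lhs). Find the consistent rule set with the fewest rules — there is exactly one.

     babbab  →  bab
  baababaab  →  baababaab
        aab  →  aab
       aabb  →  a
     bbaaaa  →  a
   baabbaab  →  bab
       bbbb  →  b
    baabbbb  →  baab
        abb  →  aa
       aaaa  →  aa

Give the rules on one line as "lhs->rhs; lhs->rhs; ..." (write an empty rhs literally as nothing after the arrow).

  | babbab => baaab => bab
  | baababaab
  | aab
  | aabb => aaa => a

aaa->a; bb->a; bbb->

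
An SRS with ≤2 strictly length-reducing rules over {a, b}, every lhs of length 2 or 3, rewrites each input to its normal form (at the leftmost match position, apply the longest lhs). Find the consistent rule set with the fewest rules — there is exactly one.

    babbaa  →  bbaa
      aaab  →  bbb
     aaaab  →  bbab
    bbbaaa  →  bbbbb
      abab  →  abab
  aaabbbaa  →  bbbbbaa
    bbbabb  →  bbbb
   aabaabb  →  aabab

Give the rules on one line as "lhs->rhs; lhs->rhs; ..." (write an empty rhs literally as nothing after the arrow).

  | babbaa => bbaa
  | aaab => bbb
  | aaaab => bbab
  | bbbaaa => bbbbb

aaa->bb; abb->b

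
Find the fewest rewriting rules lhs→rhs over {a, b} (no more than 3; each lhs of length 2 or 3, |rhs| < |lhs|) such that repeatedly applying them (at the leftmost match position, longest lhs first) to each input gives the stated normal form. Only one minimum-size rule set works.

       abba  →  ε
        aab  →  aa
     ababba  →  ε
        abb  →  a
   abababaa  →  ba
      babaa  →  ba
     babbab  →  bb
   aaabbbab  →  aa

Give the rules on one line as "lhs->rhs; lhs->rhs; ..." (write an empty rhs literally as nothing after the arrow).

ab->a; aba->; bba->

  | abba => aba => ε
  | aab => aa
  | ababba => bba => ε
  | abb => ab => a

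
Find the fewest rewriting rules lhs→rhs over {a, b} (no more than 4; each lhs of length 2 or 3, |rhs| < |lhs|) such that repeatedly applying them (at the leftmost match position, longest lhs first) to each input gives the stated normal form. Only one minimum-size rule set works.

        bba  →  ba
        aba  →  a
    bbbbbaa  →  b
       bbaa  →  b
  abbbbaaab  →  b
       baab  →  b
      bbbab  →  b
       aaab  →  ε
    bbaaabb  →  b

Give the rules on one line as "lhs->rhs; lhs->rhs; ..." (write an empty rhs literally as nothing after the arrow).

aa->; ab->; bb->b

  | bba => ba
  | aba => a
  | bbbbbaa => bbbbaa => bbbaa => bbaa => baa => b
  | bbaa => baa => b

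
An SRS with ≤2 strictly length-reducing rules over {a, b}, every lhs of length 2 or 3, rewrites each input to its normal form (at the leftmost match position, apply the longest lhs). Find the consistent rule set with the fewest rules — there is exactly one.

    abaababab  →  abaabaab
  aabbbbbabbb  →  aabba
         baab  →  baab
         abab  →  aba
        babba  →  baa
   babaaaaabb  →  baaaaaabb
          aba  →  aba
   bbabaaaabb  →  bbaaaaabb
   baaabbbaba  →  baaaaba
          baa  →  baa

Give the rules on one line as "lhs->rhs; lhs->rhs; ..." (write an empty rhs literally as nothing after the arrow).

bab->ba; bbb->

  | abaababab => abaabaab
  | aabbbbbabbb => aabbabbb => aabbabb => aabbab => aabba
  | baab
  | abab => aba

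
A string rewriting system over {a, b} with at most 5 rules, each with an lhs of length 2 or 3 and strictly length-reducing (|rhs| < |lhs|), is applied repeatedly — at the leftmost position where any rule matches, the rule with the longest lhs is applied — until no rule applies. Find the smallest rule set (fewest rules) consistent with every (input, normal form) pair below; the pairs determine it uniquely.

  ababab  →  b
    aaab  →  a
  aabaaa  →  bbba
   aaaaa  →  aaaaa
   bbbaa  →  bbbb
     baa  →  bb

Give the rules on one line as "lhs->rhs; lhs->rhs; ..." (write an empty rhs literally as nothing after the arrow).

aab->bb; ab->a; baa->bb; bab->

  | ababab => aabab => bbab => b
  | aaab => abb => ab => a
  | aabaaa => bbaaa => bbba
  | aaaaa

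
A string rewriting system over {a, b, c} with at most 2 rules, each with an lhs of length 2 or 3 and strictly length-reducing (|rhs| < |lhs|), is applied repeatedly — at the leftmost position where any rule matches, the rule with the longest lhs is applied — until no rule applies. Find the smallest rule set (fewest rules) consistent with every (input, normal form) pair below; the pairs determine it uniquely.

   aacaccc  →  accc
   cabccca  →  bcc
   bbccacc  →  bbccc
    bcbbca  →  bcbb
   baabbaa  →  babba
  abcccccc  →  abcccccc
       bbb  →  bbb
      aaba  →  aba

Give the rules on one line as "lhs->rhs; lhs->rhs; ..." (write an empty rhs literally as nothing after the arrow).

  | aacaccc => acaccc => accc
  | cabccca => bccca => bcc
  | bbccacc => bbccc
  | bcbbca => bcbb

aa->a; ca->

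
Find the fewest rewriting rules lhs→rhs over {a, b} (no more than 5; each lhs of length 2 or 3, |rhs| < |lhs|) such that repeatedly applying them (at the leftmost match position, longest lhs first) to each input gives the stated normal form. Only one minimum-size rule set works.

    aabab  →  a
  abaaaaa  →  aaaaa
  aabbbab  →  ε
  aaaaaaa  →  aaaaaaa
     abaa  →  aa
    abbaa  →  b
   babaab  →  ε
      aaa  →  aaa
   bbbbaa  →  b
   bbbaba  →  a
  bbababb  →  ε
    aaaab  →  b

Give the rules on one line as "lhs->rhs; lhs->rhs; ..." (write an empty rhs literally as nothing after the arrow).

  | aabab => bab => bb => a
  | abaaaaa => aaaaa
  | aabbbab => bbbab => abab => ab => ε
  | aaaaaaa

aab->b; ab->; ba->b; bb->a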